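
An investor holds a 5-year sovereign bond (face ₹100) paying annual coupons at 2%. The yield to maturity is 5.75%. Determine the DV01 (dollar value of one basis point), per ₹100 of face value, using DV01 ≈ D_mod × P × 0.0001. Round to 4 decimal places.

₹0.0381

Periodic yield y = 0.0575.
  t   CF        PV=CF/(1+0.0575)^t    t·PV
  1         2.00         1.8913         1.8913
  2         2.00         1.7884         3.5768
  3         2.00         1.6912         5.0735
  4         2.00         1.5992         6.3969
  5       102.00        77.1256       385.6278
  Σ                     84.0956       402.5663
P = 84.0956; D_Mac = 4.78701 yrs; D_mod = 4.52672 yrs.
DV01 ≈ 4.52672 × 84.0956 × 0.0001 = 0.038068.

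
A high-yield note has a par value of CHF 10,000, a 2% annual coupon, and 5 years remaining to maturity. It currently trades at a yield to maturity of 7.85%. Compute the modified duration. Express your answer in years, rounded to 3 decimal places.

Periodic yield y = 0.0785. First find Macaulay duration:
  t   CF        PV=CF/(1+0.0785)^t    t·PV
  1       200.00       185.4427       185.4427
  2       200.00       171.9451       343.8901
  3       200.00       159.4298       478.2895
  4       200.00       147.8255       591.3021
  5    10,200.00     6,990.3581    34,951.7905
  Σ                  7,655.0012    36,550.7149
P = 7,655.0012; Macaulay duration = 36,550.7149 / 7,655.0012 = 4.77475 years.
Modified duration = D_Mac / (1 + y) = 4.77475 / 1.0785 = 4.42721 years.

4.427 years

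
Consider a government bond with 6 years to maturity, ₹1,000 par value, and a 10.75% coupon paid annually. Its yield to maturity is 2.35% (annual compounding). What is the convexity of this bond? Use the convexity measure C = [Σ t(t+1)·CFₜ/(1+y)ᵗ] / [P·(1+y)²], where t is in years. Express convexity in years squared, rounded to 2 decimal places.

30.84

With y = 0.0235:
  t   CF        PV=CF/(1+0.0235)^t    t·PV        t(t+1)·PV
  1       107.50       105.0318       105.0318         210.0635
  2       107.50       102.6202       205.2404         615.7211
  3       107.50       100.2640       300.7919       1,203.1677
  4       107.50        97.9619       391.8475       1,959.2374
  5       107.50        95.7126       478.5631       2,871.3788
  6     1,107.50       963.4222     5,780.5332      40,463.7327
  Σ                  1,465.0126     7,262.0079      47,323.3012
P = 1,465.0126.
Convexity = Σ t(t+1)·PV / [P·(1+y)²] = 47,323.3012 / (1,465.0126 × 1.047552) = 30.83600.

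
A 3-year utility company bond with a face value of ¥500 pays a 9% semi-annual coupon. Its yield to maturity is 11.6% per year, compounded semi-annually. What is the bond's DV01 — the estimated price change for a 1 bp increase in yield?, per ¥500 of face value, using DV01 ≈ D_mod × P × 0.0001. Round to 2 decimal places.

Periodic yield y = 0.058.
  t   CF        PV=CF/(1+0.058)^t    t·PV
  1        22.50        21.2665        21.2665
  2        22.50        20.1007        40.2014
  3        22.50        18.9988        56.9963
  4        22.50        17.9573        71.8290
  5        22.50        16.9728        84.8641
  6       522.50       372.5395     2,235.2368
  Σ                    467.8356     2,510.3942
P = 467.8356; D_Mac = 5.36598 half-year periods = 2.68299 yrs; D_mod = 2.53591 yrs.
DV01 ≈ 2.53591 × 467.8356 × 0.0001 = 0.118639.

¥0.12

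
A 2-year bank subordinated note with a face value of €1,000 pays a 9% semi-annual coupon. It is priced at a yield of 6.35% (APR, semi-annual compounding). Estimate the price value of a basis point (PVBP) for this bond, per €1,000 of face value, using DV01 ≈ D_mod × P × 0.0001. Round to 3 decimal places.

€0.191

Periodic yield y = 0.03175.
  t   CF        PV=CF/(1+0.03175)^t    t·PV
  1        45.00        43.6152        43.6152
  2        45.00        42.2730        84.5461
  3        45.00        40.9722       122.9165
  4     1,045.00       922.1857     3,688.7428
  Σ                  1,049.0461     3,939.8206
P = 1,049.0461; D_Mac = 3.75562 half-year periods = 1.87781 yrs; D_mod = 1.82003 yrs.
DV01 ≈ 1.82003 × 1,049.0461 × 0.0001 = 0.190929.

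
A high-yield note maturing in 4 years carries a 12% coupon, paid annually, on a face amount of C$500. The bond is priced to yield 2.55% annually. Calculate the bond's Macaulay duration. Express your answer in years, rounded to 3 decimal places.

3.490 years

Periodic yield y = 0.0255. Discount each cash flow and weight by its year:
  t   CF        PV=CF/(1+0.0255)^t    t·PV
  1        60.00        58.5080        58.5080
  2        60.00        57.0532       114.1064
  3        60.00        55.6345       166.9035
  4       560.00       506.3437     2,025.3746
  Σ                    677.5394     2,364.8925
Price P = Σ PV = 677.5394.
Macaulay duration = Σ(t·PV) / P = 2,364.8925 / 677.5394 = 3.49041 years.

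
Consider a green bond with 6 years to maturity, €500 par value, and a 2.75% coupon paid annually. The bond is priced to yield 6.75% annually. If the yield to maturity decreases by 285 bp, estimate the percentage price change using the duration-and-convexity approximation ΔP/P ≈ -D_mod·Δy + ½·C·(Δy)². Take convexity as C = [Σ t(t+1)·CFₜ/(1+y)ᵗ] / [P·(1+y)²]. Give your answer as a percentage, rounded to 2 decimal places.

With y = 0.0675:
  t   CF        PV=CF/(1+0.0675)^t    t·PV        t(t+1)·PV
  1        13.75        12.8806        12.8806          25.7611
  2        13.75        12.0661        24.1322          72.3966
  3        13.75        11.3031        33.9094         135.6377
  4        13.75        10.5884        42.3537         211.7684
  5        13.75         9.9189        49.5945         297.5668
  6       513.75       347.1719     2,083.0312      14,581.2187
  Σ                    403.9290     2,245.9016      15,324.3493
P = 403.9290; D_Mac = 5.56014 yrs; D_mod = 5.20856 yrs; C = 33.29210.
Duration effect: -5.20856 × (-0.0285) = +0.148444
Convexity effect: 0.5 × 33.29210 × (-0.0285)² = +0.0135208
ΔP/P ≈ +0.148444 + 0.0135208 = +0.161965 = +16.1965%.

+16.20%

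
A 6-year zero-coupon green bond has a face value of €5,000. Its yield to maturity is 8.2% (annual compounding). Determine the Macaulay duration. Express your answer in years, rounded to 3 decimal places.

6.000 years

A zero-coupon bond has a single cash flow at maturity, so its Macaulay duration equals its maturity: 6 years.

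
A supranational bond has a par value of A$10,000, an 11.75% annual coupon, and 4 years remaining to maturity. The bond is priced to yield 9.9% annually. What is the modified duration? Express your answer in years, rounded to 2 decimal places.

3.12 years

Periodic yield y = 0.099. First find Macaulay duration:
  t   CF        PV=CF/(1+0.099)^t    t·PV
  1     1,175.00     1,069.1538     1,069.1538
  2     1,175.00       972.8424     1,945.6848
  3     1,175.00       885.2069     2,655.6207
  4    11,175.00     7,660.4937    30,641.9750
  Σ                 10,587.6968    36,312.4342
P = 10,587.6968; Macaulay duration = 36,312.4342 / 10,587.6968 = 3.42968 years.
Modified duration = D_Mac / (1 + y) = 3.42968 / 1.099 = 3.12073 years.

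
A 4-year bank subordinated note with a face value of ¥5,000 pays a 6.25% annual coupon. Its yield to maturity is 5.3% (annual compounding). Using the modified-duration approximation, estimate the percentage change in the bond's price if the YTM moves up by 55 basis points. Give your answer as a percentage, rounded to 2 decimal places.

Periodic yield y = 0.053. Modified duration first:
  t   CF        PV=CF/(1+0.053)^t    t·PV
  1       312.50       296.7711       296.7711
  2       312.50       281.8339       563.6679
  3       312.50       267.6486       802.9457
  4     5,312.50     4,321.0119    17,284.0474
  Σ                  5,167.2655    18,947.4321
P = 5,167.2655; D_Mac = 3.66682 yrs; D_mod = 3.66682/(1+0.053) = 3.48226 yrs.
ΔP/P ≈ -D_mod · Δy = -3.48226 × (+0.0055) = -0.019152 = -1.9152%.

-1.92%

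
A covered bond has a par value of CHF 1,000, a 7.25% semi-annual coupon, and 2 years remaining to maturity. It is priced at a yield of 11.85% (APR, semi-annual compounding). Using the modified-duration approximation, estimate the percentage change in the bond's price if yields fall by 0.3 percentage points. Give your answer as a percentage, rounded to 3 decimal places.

+0.536%

Periodic yield y = 0.05925. Modified duration first:
  t   CF        PV=CF/(1+0.05925)^t    t·PV
  1        36.25        34.2223        34.2223
  2        36.25        32.3081        64.6161
  3        36.25        30.5009        91.5027
  4     1,036.25       823.1342     3,292.5368
  Σ                    920.1655     3,482.8780
P = 920.1655; D_Mac = 3.78506 half-year periods = 1.89253 yrs; D_mod = 1.89253/(1+0.05925) = 1.78667 yrs.
ΔP/P ≈ -D_mod · Δy = -1.78667 × (-0.003) = +0.005360 = +0.5360%.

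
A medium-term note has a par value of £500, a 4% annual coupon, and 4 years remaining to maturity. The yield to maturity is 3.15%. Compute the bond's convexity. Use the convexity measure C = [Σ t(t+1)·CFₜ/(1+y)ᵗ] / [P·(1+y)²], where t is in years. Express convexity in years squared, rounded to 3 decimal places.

17.416

With y = 0.0315:
  t   CF        PV=CF/(1+0.0315)^t    t·PV        t(t+1)·PV
  1        20.00        19.3892        19.3892          38.7785
  2        20.00        18.7971        37.5943         112.7828
  3        20.00        18.2231        54.6693         218.6772
  4       520.00       459.3317     1,837.3268       9,186.6339
  Σ                    515.7412     1,948.9796       9,556.8724
P = 515.7412.
Convexity = Σ t(t+1)·PV / [P·(1+y)²] = 9,556.8724 / (515.7412 × 1.063992) = 17.41588.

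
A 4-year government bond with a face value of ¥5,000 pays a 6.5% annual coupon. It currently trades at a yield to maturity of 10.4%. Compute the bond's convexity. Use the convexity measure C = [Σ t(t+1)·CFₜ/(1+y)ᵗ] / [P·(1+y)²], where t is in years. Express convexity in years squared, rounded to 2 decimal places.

With y = 0.104:
  t   CF        PV=CF/(1+0.104)^t    t·PV        t(t+1)·PV
  1       325.00       294.3841       294.3841         588.7681
  2       325.00       266.6522       533.3045       1,599.9134
  3       325.00       241.5328       724.5984       2,898.3938
  4     5,325.00     3,584.6216    14,338.4864      71,692.4322
  Σ                  4,387.1907    15,890.7734      76,779.5074
P = 4,387.1907.
Convexity = Σ t(t+1)·PV / [P·(1+y)²] = 76,779.5074 / (4,387.1907 × 1.218816) = 14.35888.

14.36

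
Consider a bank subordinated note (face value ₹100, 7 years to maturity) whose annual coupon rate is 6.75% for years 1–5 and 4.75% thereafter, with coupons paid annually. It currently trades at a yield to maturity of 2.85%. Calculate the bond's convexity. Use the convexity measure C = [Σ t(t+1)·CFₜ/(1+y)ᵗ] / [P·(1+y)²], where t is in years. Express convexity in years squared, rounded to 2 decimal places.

With y = 0.0285:
  t   CF        PV=CF/(1+0.0285)^t    t·PV        t(t+1)·PV
  1         6.75         6.5630         6.5630          13.1259
  2         6.75         6.3811        12.7622          38.2866
  3         6.75         6.2043        18.6128          74.4513
  4         6.75         6.0324        24.1294         120.6470
  5         6.75         5.8652        29.3260         175.9558
  6         4.75         4.0130        24.0779         168.5455
  7       104.75        86.0447       602.3127       4,818.5014
  Σ                    121.1035       717.7839       5,409.5134
P = 121.1035.
Convexity = Σ t(t+1)·PV / [P·(1+y)²] = 5,409.5134 / (121.1035 × 1.057812) = 42.22725.

42.23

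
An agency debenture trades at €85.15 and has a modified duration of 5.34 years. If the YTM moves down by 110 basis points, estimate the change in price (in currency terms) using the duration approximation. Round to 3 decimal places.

+€5.002

Duration approximation: ΔP/P ≈ -D_mod · Δy = -5.34 × (-0.011) = +0.058740.
ΔP ≈ 85.15 × (+0.058740) = +5.001711.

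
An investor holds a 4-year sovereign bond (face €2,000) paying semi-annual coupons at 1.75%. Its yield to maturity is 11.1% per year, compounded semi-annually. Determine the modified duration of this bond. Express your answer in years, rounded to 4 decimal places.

3.6490 years

Periodic yield y = 0.0555. First find Macaulay duration:
  t   CF        PV=CF/(1+0.0555)^t    t·PV
  1        17.50        16.5798        16.5798
  2        17.50        15.7080        31.4160
  3        17.50        14.8821        44.6462
  4        17.50        14.0995        56.3982
  5        17.50        13.3582        66.7908
  6        17.50        12.6558        75.9346
  7        17.50        11.9903        83.9322
  8     2,017.50     1,309.6271    10,477.0165
  Σ                  1,408.9008    10,852.7144
P = 1,408.9008; Macaulay duration = 10,852.7144 / 1,408.9008 = 7.70297 half-year periods = 3.85148 years.
Modified duration = D_Mac / (1 + y) = 3.85148 / 1.0555 = 3.64897 years.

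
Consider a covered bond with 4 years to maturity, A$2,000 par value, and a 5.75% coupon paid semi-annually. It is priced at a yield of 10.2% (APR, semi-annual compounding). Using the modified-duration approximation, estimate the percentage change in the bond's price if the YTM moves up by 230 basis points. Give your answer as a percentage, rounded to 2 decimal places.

-7.86%

Periodic yield y = 0.051. Modified duration first:
  t   CF        PV=CF/(1+0.051)^t    t·PV
  1        57.50        54.7098        54.7098
  2        57.50        52.0550       104.1100
  3        57.50        49.5290       148.5870
  4        57.50        47.1256       188.5024
  5        57.50        44.8388       224.1941
  6        57.50        42.6630       255.9781
  7        57.50        40.5928       284.1495
  8     2,057.50     1,382.0321    11,056.2564
  Σ                  1,713.5461    12,316.4874
P = 1,713.5461; D_Mac = 7.18772 half-year periods = 3.59386 yrs; D_mod = 3.59386/(1+0.051) = 3.41947 yrs.
ΔP/P ≈ -D_mod · Δy = -3.41947 × (+0.023) = -0.078648 = -7.8648%.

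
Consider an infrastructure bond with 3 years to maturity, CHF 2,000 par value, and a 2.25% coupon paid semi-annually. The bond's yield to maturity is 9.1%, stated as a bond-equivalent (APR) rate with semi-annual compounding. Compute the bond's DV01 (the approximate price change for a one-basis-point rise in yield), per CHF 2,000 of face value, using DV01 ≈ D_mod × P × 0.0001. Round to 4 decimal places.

CHF 0.4581

Periodic yield y = 0.0455.
  t   CF        PV=CF/(1+0.0455)^t    t·PV
  1        22.50        21.5208        21.5208
  2        22.50        20.5842        41.1684
  3        22.50        19.6884        59.0652
  4        22.50        18.8316        75.3263
  5        22.50        18.0120        90.0601
  6     2,022.50     1,548.6180     9,291.7081
  Σ                  1,647.2550     9,578.8489
P = 1,647.2550; D_Mac = 5.81504 half-year periods = 2.90752 yrs; D_mod = 2.78098 yrs.
DV01 ≈ 2.78098 × 1,647.2550 × 0.0001 = 0.458099.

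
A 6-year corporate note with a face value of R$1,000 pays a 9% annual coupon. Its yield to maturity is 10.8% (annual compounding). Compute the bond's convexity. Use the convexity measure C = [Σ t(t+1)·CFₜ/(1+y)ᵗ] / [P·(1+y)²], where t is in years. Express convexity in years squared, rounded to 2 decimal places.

With y = 0.108:
  t   CF        PV=CF/(1+0.108)^t    t·PV        t(t+1)·PV
  1        90.00        81.2274        81.2274         162.4549
  2        90.00        73.3100       146.6199         439.8598
  3        90.00        66.1642       198.4927         793.9707
  4        90.00        59.7150       238.8600       1,194.3001
  5        90.00        53.8944       269.4720       1,616.8322
  6     1,090.00       589.0985     3,534.5912      24,742.1381
  Σ                    923.4096     4,469.2632      28,949.5557
P = 923.4096.
Convexity = Σ t(t+1)·PV / [P·(1+y)²] = 28,949.5557 / (923.4096 × 1.227664) = 25.53689.

25.54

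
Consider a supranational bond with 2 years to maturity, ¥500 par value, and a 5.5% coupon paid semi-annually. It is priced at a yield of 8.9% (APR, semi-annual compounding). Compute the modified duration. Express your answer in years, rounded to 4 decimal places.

Periodic yield y = 0.0445. First find Macaulay duration:
  t   CF        PV=CF/(1+0.0445)^t    t·PV
  1        13.75        13.1642        13.1642
  2        13.75        12.6033        25.2067
  3        13.75        12.0664        36.1992
  4       513.75       431.6364     1,726.5456
  Σ                    469.4703     1,801.1156
P = 469.4703; Macaulay duration = 1,801.1156 / 469.4703 = 3.83648 half-year periods = 1.91824 years.
Modified duration = D_Mac / (1 + y) = 1.91824 / 1.0445 = 1.83652 years.

1.8365 years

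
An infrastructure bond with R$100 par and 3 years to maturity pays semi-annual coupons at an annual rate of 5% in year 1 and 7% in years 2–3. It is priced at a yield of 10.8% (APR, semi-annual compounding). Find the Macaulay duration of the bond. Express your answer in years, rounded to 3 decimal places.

2.785 years

Periodic yield y = 0.054. Discount each cash flow and weight by its period:
  t   CF        PV=CF/(1+0.054)^t    t·PV
  1         2.50         2.3719         2.3719
  2         2.50         2.2504         4.5008
  3         3.50         2.9891         8.9674
  4         3.50         2.8360        11.3440
  5         3.50         2.6907        13.4535
  6       103.50        75.4913       452.9476
  Σ                     88.6294       493.5852
Price P = Σ PV = 88.6294.
Macaulay duration = Σ(t·PV) / P = 493.5852 / 88.6294 = 5.56909 half-year periods.
In years: 5.56909 / 2 = 2.78455 years.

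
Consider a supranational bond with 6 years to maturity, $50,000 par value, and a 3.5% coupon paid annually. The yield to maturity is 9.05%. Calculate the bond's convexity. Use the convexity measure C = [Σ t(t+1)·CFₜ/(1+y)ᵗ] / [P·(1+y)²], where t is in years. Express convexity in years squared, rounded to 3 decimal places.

30.875

With y = 0.0905:
  t   CF        PV=CF/(1+0.0905)^t    t·PV        t(t+1)·PV
  1     1,750.00     1,604.7685     1,604.7685       3,209.5369
  2     1,750.00     1,471.5896     2,943.1792       8,829.5376
  3     1,750.00     1,349.4632     4,048.3895      16,193.5581
  4     1,750.00     1,237.4720     4,949.8879      24,749.4393
  5     1,750.00     1,134.7748     5,673.8742      34,043.2453
  6    51,750.00    30,772.0433   184,632.2597   1,292,425.8179
  Σ                 37,570.1113   203,852.3590   1,379,451.1351
P = 37,570.1113.
Convexity = Σ t(t+1)·PV / [P·(1+y)²] = 1,379,451.1351 / (37,570.1113 × 1.189190) = 30.87539.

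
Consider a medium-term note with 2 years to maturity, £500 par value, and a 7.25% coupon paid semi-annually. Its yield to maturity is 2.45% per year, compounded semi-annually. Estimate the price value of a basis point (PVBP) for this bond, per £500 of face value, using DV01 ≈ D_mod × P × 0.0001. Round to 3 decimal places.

£0.103

Periodic yield y = 0.01225.
  t   CF        PV=CF/(1+0.01225)^t    t·PV
  1       18.125        17.9057        17.9057
  2       18.125        17.6890        35.3779
  3       18.125        17.4749        52.4247
  4      518.125       493.4957     1,973.9830
  Σ                    546.5653     2,079.6912
P = 546.5653; D_Mac = 3.80502 half-year periods = 1.90251 yrs; D_mod = 1.87949 yrs.
DV01 ≈ 1.87949 × 546.5653 × 0.0001 = 0.102726.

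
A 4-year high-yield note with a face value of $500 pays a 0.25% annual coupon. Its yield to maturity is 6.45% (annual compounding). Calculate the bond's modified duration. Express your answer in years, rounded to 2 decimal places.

Periodic yield y = 0.0645. First find Macaulay duration:
  t   CF        PV=CF/(1+0.0645)^t    t·PV
  1         1.25         1.1743         1.1743
  2         1.25         1.1031         2.2062
  3         1.25         1.0363         3.1088
  4       501.25       390.3658     1,561.4631
  Σ                    393.6794     1,567.9523
P = 393.6794; Macaulay duration = 1,567.9523 / 393.6794 = 3.98282 years.
Modified duration = D_Mac / (1 + y) = 3.98282 / 1.0645 = 3.74149 years.

3.74 years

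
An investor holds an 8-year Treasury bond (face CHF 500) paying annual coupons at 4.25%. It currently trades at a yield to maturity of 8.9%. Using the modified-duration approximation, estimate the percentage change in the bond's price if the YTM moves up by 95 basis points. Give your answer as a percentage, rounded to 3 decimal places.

-5.884%

Periodic yield y = 0.089. Modified duration first:
  t   CF        PV=CF/(1+0.089)^t    t·PV
  1        21.25        19.5133        19.5133
  2        21.25        17.9186        35.8371
  3        21.25        16.4541        49.3624
  4        21.25        15.1094        60.4376
  5        21.25        13.8746        69.3729
  6        21.25        12.7407        76.4439
  7        21.25        11.6994        81.8958
  8       521.25       263.5257     2,108.2059
  Σ                    370.8358     2,501.0690
P = 370.8358; D_Mac = 6.74441 yrs; D_mod = 6.74441/(1+0.089) = 6.19321 yrs.
ΔP/P ≈ -D_mod · Δy = -6.19321 × (+0.0095) = -0.058836 = -5.8836%.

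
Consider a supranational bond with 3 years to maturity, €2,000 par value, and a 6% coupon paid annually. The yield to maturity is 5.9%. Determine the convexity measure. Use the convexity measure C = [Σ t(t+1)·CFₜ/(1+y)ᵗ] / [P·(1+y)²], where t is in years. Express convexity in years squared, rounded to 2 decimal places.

With y = 0.059:
  t   CF        PV=CF/(1+0.059)^t    t·PV        t(t+1)·PV
  1       120.00       113.3144       113.3144         226.6289
  2       120.00       107.0014       214.0027         642.0082
  3     2,120.00     1,785.0401     5,355.1203      21,420.4814
  Σ                  2,005.3559     5,682.4375      22,289.1185
P = 2,005.3559.
Convexity = Σ t(t+1)·PV / [P·(1+y)²] = 22,289.1185 / (2,005.3559 × 1.121481) = 9.91082.

9.91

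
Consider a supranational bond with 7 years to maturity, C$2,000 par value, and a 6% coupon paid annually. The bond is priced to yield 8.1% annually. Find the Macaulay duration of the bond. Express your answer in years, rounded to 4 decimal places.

5.8435 years

Periodic yield y = 0.081. Discount each cash flow and weight by its year:
  t   CF        PV=CF/(1+0.081)^t    t·PV
  1       120.00       111.0083       111.0083
  2       120.00       102.6904       205.3808
  3       120.00        94.9957       284.9872
  4       120.00        87.8777       351.5106
  5       120.00        81.2929       406.4646
  6       120.00        75.2016       451.2096
  7     2,120.00     1,229.0117     8,603.0816
  Σ                  1,782.0783    10,413.6429
Price P = Σ PV = 1,782.0783.
Macaulay duration = Σ(t·PV) / P = 10,413.6429 / 1,782.0783 = 5.84354 years.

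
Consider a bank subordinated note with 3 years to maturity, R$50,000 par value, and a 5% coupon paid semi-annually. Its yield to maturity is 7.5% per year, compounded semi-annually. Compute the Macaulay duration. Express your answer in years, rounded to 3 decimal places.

Periodic yield y = 0.0375. Discount each cash flow and weight by its period:
  t   CF        PV=CF/(1+0.0375)^t    t·PV
  1     1,250.00     1,204.8193     1,204.8193
  2     1,250.00     1,161.2716     2,322.5432
  3     1,250.00     1,119.2979     3,357.8938
  4     1,250.00     1,078.8414     4,315.3655
  5     1,250.00     1,039.8471     5,199.2355
  6    51,250.00    41,092.7530   246,556.5178
  Σ                 46,696.8302   262,956.3751
Price P = Σ PV = 46,696.8302.
Macaulay duration = Σ(t·PV) / P = 262,956.3751 / 46,696.8302 = 5.63114 half-year periods.
In years: 5.63114 / 2 = 2.81557 years.

2.816 years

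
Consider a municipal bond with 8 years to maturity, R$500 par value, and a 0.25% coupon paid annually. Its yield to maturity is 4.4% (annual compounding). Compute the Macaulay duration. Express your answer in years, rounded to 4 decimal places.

Periodic yield y = 0.044. Discount each cash flow and weight by its year:
  t   CF        PV=CF/(1+0.044)^t    t·PV
  1         1.25         1.1973         1.1973
  2         1.25         1.1469         2.2937
  3         1.25         1.0985         3.2956
  4         1.25         1.0522         4.2089
  5         1.25         1.0079         5.0394
  6         1.25         0.9654         5.7924
  7         1.25         0.9247         6.4730
  8       501.25       355.1815     2,841.4524
  Σ                    362.5745     2,869.7526
Price P = Σ PV = 362.5745.
Macaulay duration = Σ(t·PV) / P = 2,869.7526 / 362.5745 = 7.91493 years.

7.9149 years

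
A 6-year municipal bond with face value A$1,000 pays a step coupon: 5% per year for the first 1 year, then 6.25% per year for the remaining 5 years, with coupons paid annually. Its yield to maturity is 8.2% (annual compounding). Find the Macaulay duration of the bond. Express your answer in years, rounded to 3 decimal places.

Periodic yield y = 0.082. Discount each cash flow and weight by its year:
  t   CF        PV=CF/(1+0.082)^t    t·PV
  1        50.00        46.2107        46.2107
  2        62.50        53.3858       106.7715
  3        62.50        49.3399       148.0197
  4        62.50        45.6006       182.4026
  5        62.50        42.1448       210.7239
  6     1,062.50       662.1637     3,972.9822
  Σ                    898.8455     4,667.1106
Price P = Σ PV = 898.8455.
Macaulay duration = Σ(t·PV) / P = 4,667.1106 / 898.8455 = 5.19234 years.

5.192 years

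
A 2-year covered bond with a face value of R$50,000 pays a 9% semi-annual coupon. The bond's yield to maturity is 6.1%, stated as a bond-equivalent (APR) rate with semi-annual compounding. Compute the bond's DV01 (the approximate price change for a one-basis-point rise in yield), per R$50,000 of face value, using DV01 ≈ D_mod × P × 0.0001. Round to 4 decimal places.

R$9.6032

Periodic yield y = 0.0305.
  t   CF        PV=CF/(1+0.0305)^t    t·PV
  1     2,250.00     2,183.4061     2,183.4061
  2     2,250.00     2,118.7832     4,237.5665
  3     2,250.00     2,056.0730     6,168.2190
  4    52,250.00    46,333.4149   185,333.6597
  Σ                 52,691.6773   197,922.8513
P = 52,691.6773; D_Mac = 3.75625 half-year periods = 1.87812 yrs; D_mod = 1.82254 yrs.
DV01 ≈ 1.82254 × 52,691.6773 × 0.0001 = 9.603244.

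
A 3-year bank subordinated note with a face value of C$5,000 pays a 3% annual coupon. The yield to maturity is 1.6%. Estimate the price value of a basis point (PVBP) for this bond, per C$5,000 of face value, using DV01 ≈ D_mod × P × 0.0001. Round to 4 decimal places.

C$1.4931

Periodic yield y = 0.016.
  t   CF        PV=CF/(1+0.016)^t    t·PV
  1       150.00       147.6378       147.6378
  2       150.00       145.3128       290.6256
  3     5,150.00     4,910.5044    14,731.5132
  Σ                  5,203.4550    15,169.7766
P = 5,203.4550; D_Mac = 2.91533 yrs; D_mod = 2.86942 yrs.
DV01 ≈ 2.86942 × 5,203.4550 × 0.0001 = 1.493088.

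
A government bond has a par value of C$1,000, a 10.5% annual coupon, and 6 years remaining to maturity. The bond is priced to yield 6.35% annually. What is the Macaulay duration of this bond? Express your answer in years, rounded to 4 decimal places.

4.8616 years

Periodic yield y = 0.0635. Discount each cash flow and weight by its year:
  t   CF        PV=CF/(1+0.0635)^t    t·PV
  1       105.00        98.7306        98.7306
  2       105.00        92.8355       185.6711
  3       105.00        87.2925       261.8774
  4       105.00        82.0804       328.3215
  5       105.00        77.1795       385.8974
  6     1,105.00       763.7255     4,582.3532
  Σ                  1,201.8440     5,842.8512
Price P = Σ PV = 1,201.8440.
Macaulay duration = Σ(t·PV) / P = 5,842.8512 / 1,201.8440 = 4.86157 years.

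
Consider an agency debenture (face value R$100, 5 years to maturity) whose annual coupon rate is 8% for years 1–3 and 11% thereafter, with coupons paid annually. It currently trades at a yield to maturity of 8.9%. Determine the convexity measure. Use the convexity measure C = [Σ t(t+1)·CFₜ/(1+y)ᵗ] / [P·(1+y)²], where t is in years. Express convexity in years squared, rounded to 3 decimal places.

20.625

With y = 0.089:
  t   CF        PV=CF/(1+0.089)^t    t·PV        t(t+1)·PV
  1         8.00         7.3462         7.3462          14.6924
  2         8.00         6.7458        13.4916          40.4749
  3         8.00         6.1945        18.5835          74.3340
  4        11.00         7.8213        31.2854         156.4268
  5       111.00        72.4742       362.3711       2,174.2268
  Σ                    100.5821       433.0778       2,460.1548
P = 100.5821.
Convexity = Σ t(t+1)·PV / [P·(1+y)²] = 2,460.1548 / (100.5821 × 1.185921) = 20.62463.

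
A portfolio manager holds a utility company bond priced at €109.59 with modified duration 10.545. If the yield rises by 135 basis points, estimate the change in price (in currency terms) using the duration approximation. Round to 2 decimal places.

-€15.60

Duration approximation: ΔP/P ≈ -D_mod · Δy = -10.545 × (+0.0135) = -0.1423575.
ΔP ≈ 109.59 × (-0.1423575) = -15.600958425.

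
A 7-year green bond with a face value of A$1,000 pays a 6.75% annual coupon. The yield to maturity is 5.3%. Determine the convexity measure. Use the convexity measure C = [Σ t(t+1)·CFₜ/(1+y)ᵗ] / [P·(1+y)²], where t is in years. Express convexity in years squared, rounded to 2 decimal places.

With y = 0.053:
  t   CF        PV=CF/(1+0.053)^t    t·PV        t(t+1)·PV
  1        67.50        64.1026        64.1026         128.2051
  2        67.50        60.8761       121.7523         365.2568
  3        67.50        57.8121       173.4363         693.7451
  4        67.50        54.9023       219.6091       1,098.0454
  5        67.50        52.1389       260.6945       1,564.1672
  6        67.50        49.5146       297.0878       2,079.6145
  7     1,067.50       743.6512     5,205.5584      41,644.4674
  Σ                  1,082.9978     6,342.2409      47,573.5014
P = 1,082.9978.
Convexity = Σ t(t+1)·PV / [P·(1+y)²] = 47,573.5014 / (1,082.9978 × 1.108809) = 39.61693.

39.62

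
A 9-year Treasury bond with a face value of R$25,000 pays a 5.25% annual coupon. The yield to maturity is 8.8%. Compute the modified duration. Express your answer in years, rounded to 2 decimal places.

Periodic yield y = 0.088. First find Macaulay duration:
  t   CF        PV=CF/(1+0.088)^t    t·PV
  1     1,312.50     1,206.3419     1,206.3419
  2     1,312.50     1,108.7701     2,217.5403
  3     1,312.50     1,019.0902     3,057.2706
  4     1,312.50       936.6638     3,746.6552
  5     1,312.50       860.9042     4,304.5211
  6     1,312.50       791.2723     4,747.6336
  7     1,312.50       727.2723     5,090.9061
  8     1,312.50       668.4488     5,347.5904
  9    26,312.50    12,316.9181   110,852.2632
  Σ                 19,635.6818   140,570.7223
P = 19,635.6818; Macaulay duration = 140,570.7223 / 19,635.6818 = 7.15894 years.
Modified duration = D_Mac / (1 + y) = 7.15894 / 1.088 = 6.57991 years.

6.58 years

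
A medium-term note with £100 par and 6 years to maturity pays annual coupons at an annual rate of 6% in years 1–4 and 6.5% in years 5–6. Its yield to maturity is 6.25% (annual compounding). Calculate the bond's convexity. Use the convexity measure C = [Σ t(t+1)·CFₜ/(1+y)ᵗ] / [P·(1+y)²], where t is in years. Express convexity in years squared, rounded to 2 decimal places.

With y = 0.0625:
  t   CF        PV=CF/(1+0.0625)^t    t·PV        t(t+1)·PV
  1         6.00         5.6471         5.6471          11.2941
  2         6.00         5.3149        10.6298          31.8893
  3         6.00         5.0022        15.0067          60.0269
  4         6.00         4.7080        18.8320          94.1598
  5         6.50         4.8003        24.0015         144.0091
  6       106.50        74.0246       444.1475       3,109.0325
  Σ                     99.4971       518.2645       3,450.4117
P = 99.4971.
Convexity = Σ t(t+1)·PV / [P·(1+y)²] = 3,450.4117 / (99.4971 × 1.128906) = 30.71870.

30.72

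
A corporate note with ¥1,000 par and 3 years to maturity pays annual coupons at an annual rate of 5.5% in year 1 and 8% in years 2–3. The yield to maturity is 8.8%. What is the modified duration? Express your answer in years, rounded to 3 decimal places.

Periodic yield y = 0.088. First find Macaulay duration:
  t   CF        PV=CF/(1+0.088)^t    t·PV
  1        55.00        50.5515        50.5515
  2        80.00        67.5822       135.1644
  3     1,080.00       838.5657     2,515.6970
  Σ                    956.6993     2,701.4128
P = 956.6993; Macaulay duration = 2,701.4128 / 956.6993 = 2.82368 years.
Modified duration = D_Mac / (1 + y) = 2.82368 / 1.088 = 2.59529 years.

2.595 years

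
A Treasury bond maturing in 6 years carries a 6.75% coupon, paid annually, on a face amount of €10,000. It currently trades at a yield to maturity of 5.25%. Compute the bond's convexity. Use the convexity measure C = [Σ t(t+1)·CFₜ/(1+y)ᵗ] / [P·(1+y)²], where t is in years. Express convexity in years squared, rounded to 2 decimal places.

With y = 0.0525:
  t   CF        PV=CF/(1+0.0525)^t    t·PV        t(t+1)·PV
  1       675.00       641.3302       641.3302       1,282.6603
  2       675.00       609.3398     1,218.6797       3,656.0390
  3       675.00       578.9452     1,736.8356       6,947.3424
  4       675.00       550.0667     2,200.2668      11,001.3340
  5       675.00       522.6287     2,613.1435      15,678.8608
  6    10,675.00     7,852.9938    47,117.9630     329,825.7412
  Σ                 10,755.3044    55,528.2187     368,391.9777
P = 10,755.3044.
Convexity = Σ t(t+1)·PV / [P·(1+y)²] = 368,391.9777 / (10,755.3044 × 1.107756) = 30.92027.

30.92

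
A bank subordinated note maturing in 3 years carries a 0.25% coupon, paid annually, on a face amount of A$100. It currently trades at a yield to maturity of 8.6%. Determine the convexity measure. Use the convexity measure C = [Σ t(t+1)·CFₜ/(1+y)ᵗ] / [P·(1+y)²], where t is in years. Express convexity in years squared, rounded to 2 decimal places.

With y = 0.086:
  t   CF        PV=CF/(1+0.086)^t    t·PV        t(t+1)·PV
  1         0.25         0.2302         0.2302           0.4604
  2         0.25         0.2120         0.4239           1.2718
  3       100.25        78.2699       234.8098         939.2391
  Σ                     78.7121       235.4639         940.9713
P = 78.7121.
Convexity = Σ t(t+1)·PV / [P·(1+y)²] = 940.9713 / (78.7121 × 1.179396) = 10.13620.

10.14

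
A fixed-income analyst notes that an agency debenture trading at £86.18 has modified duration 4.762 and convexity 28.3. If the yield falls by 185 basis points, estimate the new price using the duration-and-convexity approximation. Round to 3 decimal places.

£94.190

Duration effect: -D_mod·Δy = -4.762 × (-0.0185) = +0.088097
Convexity effect: ½·C·(Δy)² = 0.5 × 28.3 × (-0.0185)² = +0.0048428375
ΔP/P ≈ +0.088097 + 0.0048428375 = +0.0929398375
New price ≈ 86.18 × (1 + 0.0929398375) = 94.18955519575.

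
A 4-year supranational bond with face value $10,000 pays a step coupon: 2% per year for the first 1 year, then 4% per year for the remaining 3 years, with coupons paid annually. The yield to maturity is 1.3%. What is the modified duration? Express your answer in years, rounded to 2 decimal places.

3.79 years

Periodic yield y = 0.013. First find Macaulay duration:
  t   CF        PV=CF/(1+0.013)^t    t·PV
  1       200.00       197.4334       197.4334
  2       400.00       389.7993       779.5987
  3       400.00       384.7970     1,154.3909
  4    10,400.00     9,876.3292    39,505.3168
  Σ                 10,848.3589    41,636.7398
P = 10,848.3589; Macaulay duration = 41,636.7398 / 10,848.3589 = 3.83807 years.
Modified duration = D_Mac / (1 + y) = 3.83807 / 1.013 = 3.78881 years.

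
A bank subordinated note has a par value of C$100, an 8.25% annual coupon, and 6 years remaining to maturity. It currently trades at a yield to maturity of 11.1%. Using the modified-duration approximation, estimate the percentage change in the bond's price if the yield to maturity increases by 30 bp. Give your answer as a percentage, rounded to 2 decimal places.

-1.32%

Periodic yield y = 0.111. Modified duration first:
  t   CF        PV=CF/(1+0.111)^t    t·PV
  1         8.25         7.4257         7.4257
  2         8.25         6.6838        13.3677
  3         8.25         6.0161        18.0482
  4         8.25         5.4150        21.6600
  5         8.25         4.8740        24.3699
  6       108.25        57.5630       345.3781
  Σ                     87.9776       430.2495
P = 87.9776; D_Mac = 4.89044 yrs; D_mod = 4.89044/(1+0.111) = 4.40184 yrs.
ΔP/P ≈ -D_mod · Δy = -4.40184 × (+0.003) = -0.013206 = -1.3206%.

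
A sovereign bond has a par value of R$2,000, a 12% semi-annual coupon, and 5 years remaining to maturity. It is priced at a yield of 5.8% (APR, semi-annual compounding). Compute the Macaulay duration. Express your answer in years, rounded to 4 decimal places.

Periodic yield y = 0.029. Discount each cash flow and weight by its period:
  t   CF        PV=CF/(1+0.029)^t    t·PV
  1       120.00       116.6181       116.6181
  2       120.00       113.3315       226.6629
  3       120.00       110.1375       330.4124
  4       120.00       107.0335       428.1340
  5       120.00       104.0170       520.0851
  6       120.00       101.0855       606.5132
  7       120.00        98.2367       687.6567
  8       120.00        95.4681       763.7447
  9       120.00        92.7775       834.9979
  10    2,120.00     1,592.8765    15,928.7653
  Σ                  2,531.5819    20,443.5903
Price P = Σ PV = 2,531.5819.
Macaulay duration = Σ(t·PV) / P = 20,443.5903 / 2,531.5819 = 8.07542 half-year periods.
In years: 8.07542 / 2 = 4.03771 years.

4.0377 years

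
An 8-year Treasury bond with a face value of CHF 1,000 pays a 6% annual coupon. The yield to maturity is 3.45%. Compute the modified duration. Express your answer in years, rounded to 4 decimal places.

6.4834 years

Periodic yield y = 0.0345. First find Macaulay duration:
  t   CF        PV=CF/(1+0.0345)^t    t·PV
  1        60.00        57.9990        57.9990
  2        60.00        56.0648       112.1296
  3        60.00        54.1951       162.5852
  4        60.00        52.3877       209.5508
  5        60.00        50.6406       253.2030
  6        60.00        48.9518       293.7105
  7        60.00        47.3192       331.2347
  8     1,060.00       808.0940     6,464.7523
  Σ                  1,175.6522     7,885.1651
P = 1,175.6522; Macaulay duration = 7,885.1651 / 1,175.6522 = 6.70706 years.
Modified duration = D_Mac / (1 + y) = 6.70706 / 1.0345 = 6.48338 years.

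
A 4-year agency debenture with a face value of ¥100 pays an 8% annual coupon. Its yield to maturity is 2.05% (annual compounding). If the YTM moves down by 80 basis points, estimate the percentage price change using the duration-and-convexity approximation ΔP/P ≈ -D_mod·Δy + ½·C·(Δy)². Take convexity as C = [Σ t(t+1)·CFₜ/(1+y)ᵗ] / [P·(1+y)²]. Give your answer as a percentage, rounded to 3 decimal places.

With y = 0.0205:
  t   CF        PV=CF/(1+0.0205)^t    t·PV        t(t+1)·PV
  1         8.00         7.8393         7.8393          15.6786
  2         8.00         7.6818        15.3636          46.0909
  3         8.00         7.5275        22.5825          90.3300
  4       108.00        99.5799       398.3196       1,991.5982
  Σ                    122.6285       444.1051       2,143.6977
P = 122.6285; D_Mac = 3.62155 yrs; D_mod = 3.54880 yrs; C = 16.78595.
Duration effect: -3.54880 × (-0.008) = +0.028390
Convexity effect: 0.5 × 16.78595 × (-0.008)² = +0.0005372
ΔP/P ≈ +0.028390 + 0.0005372 = +0.028928 = +2.8928%.

+2.893%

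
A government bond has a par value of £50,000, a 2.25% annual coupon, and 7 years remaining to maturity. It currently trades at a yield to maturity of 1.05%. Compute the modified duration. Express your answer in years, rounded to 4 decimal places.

6.5064 years

Periodic yield y = 0.0105. First find Macaulay duration:
  t   CF        PV=CF/(1+0.0105)^t    t·PV
  1     1,125.00     1,113.3102     1,113.3102
  2     1,125.00     1,101.7420     2,203.4839
  3     1,125.00     1,090.2939     3,270.8816
  4     1,125.00     1,078.9647     4,315.8589
  5     1,125.00     1,067.7533     5,338.7666
  6     1,125.00     1,056.6584     6,339.9505
  7    51,125.00    47,520.2915   332,642.0405
  Σ                 54,029.0140   355,224.2923
P = 54,029.0140; Macaulay duration = 355,224.2923 / 54,029.0140 = 6.57470 years.
Modified duration = D_Mac / (1 + y) = 6.57470 / 1.0105 = 6.50638 years.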